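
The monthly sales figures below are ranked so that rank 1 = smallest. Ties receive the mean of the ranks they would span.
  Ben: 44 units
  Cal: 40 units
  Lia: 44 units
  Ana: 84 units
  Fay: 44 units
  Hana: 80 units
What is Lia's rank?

Sorted (ascending): 40, 44, 44, 44, 80, 84
The 3 values of 44 occupy positions 2–4 → average rank 3.
Lia has value 44 units → rank 3.

3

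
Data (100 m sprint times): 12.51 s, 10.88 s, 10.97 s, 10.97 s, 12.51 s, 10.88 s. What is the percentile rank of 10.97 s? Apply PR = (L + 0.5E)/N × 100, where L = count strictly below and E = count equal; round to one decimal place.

50.0

N = 6.
Strictly below 10.97: 2. Equal to 10.97: 2.
PR = (2 + 0.5·2)/6 × 100 = 50.0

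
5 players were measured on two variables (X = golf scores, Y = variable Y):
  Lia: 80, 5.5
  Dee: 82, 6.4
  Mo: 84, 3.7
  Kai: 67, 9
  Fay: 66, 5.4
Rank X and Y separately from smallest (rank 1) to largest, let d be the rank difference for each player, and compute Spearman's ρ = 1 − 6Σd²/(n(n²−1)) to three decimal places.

-0.300

Ranks of variable 1: 3, 4, 5, 2, 1
Ranks of variable 2: 3, 4, 1, 5, 2
d = r₁ − r₂: 0, 0, 4, -3, -1
d²: 0, 0, 16, 9, 1; Σd² = 26
ρ = 1 − 6·26/(5·24) = 1 − 156/120 = -0.300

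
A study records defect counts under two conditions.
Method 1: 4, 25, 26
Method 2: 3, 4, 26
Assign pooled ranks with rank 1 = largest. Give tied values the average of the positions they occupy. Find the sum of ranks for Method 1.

9

Sorted (descending): 26, 26, 25, 4, 4, 3
The 2 values of 26 occupy positions 1–2 → average rank (1+2)/2 = 1.5.
The 2 values of 4 occupy positions 4–5 → average rank (4+5)/2 = 4.5.
Method 1 values → pooled ranks: 4→4.5, 25→3, 26→1.5
Rank sum = 4.5 + 3 + 1.5 = 9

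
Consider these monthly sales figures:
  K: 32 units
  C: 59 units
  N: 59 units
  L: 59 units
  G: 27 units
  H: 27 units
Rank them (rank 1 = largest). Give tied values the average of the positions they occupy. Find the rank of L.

2

Sorted (descending): 59, 59, 59, 32, 27, 27
The 3 values of 59 occupy positions 1–3 → average rank 2.
The 2 values of 27 occupy positions 5–6 → average rank (5+6)/2 = 5.5.
L has value 59 units → rank 2.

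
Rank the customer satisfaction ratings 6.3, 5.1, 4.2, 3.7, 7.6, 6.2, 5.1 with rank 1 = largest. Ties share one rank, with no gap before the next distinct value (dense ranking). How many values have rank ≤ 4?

Sorted (descending): 7.6, 6.3, 6.2, 5.1, 5.1, 4.2, 3.7
The 2 values of 5.1 share dense rank 4.
Remaining distinct values take the next consecutive integers.
Ranks ≤ 4: {1, 2, 3, 4, 4} → 5 values.

5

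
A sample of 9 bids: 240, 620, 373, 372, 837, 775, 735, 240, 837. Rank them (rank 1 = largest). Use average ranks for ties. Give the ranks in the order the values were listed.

8.5, 5, 6, 7, 1.5, 3, 4, 8.5, 1.5

Sorted (descending): 837, 837, 775, 735, 620, 373, 372, 240, 240
The 2 values of 837 occupy positions 1–2 → average rank (1+2)/2 = 1.5.
The 2 values of 240 occupy positions 8–9 → average rank (8+9)/2 = 8.5.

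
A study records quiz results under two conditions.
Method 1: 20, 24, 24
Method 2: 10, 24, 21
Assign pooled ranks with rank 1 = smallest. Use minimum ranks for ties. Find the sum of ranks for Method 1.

Sorted (ascending): 10, 20, 21, 24, 24, 24
The 3 values of 24 occupy positions 4–6 → each gets rank 4.
Method 1 values → pooled ranks: 20→2, 24→4, 24→4
Rank sum = 2 + 4 + 4 = 10

10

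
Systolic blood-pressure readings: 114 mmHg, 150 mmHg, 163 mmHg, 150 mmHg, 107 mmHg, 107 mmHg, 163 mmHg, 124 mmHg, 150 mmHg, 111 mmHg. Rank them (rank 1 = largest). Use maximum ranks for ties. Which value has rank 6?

124

Sorted (descending): 163, 163, 150, 150, 150, 124, 114, 111, 107, 107
The 2 values of 163 occupy positions 1–2 → each gets rank 2.
The 3 values of 150 occupy positions 3–5 → each gets rank 5.
The 2 values of 107 occupy positions 9–10 → each gets rank 10.
Rank 6 → value 124.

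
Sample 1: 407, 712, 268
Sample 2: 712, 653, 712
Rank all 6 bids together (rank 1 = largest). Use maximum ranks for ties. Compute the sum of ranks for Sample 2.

Sorted (descending): 712, 712, 712, 653, 407, 268
The 3 values of 712 occupy positions 1–3 → each gets rank 3.
Sample 2 values → pooled ranks: 712→3, 653→4, 712→3
Rank sum = 3 + 4 + 3 = 10

10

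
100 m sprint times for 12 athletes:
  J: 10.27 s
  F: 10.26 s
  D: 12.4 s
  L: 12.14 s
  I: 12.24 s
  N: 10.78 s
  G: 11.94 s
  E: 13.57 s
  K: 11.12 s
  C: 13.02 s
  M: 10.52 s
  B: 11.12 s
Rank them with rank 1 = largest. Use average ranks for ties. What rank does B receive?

7.5

Sorted (descending): 13.57, 13.02, 12.4, 12.24, 12.14, 11.94, 11.12, 11.12, 10.78, 10.52, 10.27, 10.26
The 2 values of 11.12 occupy positions 7–8 → average rank (7+8)/2 = 7.5.
B has value 11.12 s → rank 7.5.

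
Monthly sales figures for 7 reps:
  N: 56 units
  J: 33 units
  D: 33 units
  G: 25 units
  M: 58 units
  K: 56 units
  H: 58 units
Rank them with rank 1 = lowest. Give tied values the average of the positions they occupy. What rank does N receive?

4.5

Sorted (ascending): 25, 33, 33, 56, 56, 58, 58
The 2 values of 33 occupy positions 2–3 → average rank (2+3)/2 = 2.5.
The 2 values of 56 occupy positions 4–5 → average rank (4+5)/2 = 4.5.
The 2 values of 58 occupy positions 6–7 → average rank (6+7)/2 = 6.5.
N has value 56 units → rank 4.5.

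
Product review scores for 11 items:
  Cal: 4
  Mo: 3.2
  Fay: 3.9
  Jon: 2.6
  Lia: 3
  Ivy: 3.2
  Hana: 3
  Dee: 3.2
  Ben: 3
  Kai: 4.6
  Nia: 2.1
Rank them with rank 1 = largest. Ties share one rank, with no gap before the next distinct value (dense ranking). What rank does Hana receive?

5

Sorted (descending): 4.6, 4, 3.9, 3.2, 3.2, 3.2, 3, 3, 3, 2.6, 2.1
The 3 values of 3.2 share dense rank 4.
The 3 values of 3 share dense rank 5.
Remaining distinct values take the next consecutive integers.
Hana has value 3 → rank 5.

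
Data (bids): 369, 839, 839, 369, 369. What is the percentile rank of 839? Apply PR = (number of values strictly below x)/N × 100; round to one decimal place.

N = 5.
Strictly below 839: 3. Equal to 839: 2.
PR = 3/5 × 100 = 60.0

60.0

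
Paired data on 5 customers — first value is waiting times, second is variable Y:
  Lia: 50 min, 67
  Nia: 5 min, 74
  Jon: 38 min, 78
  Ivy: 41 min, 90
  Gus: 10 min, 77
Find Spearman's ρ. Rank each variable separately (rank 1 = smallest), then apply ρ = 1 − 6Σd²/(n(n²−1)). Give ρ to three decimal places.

0.000

Ranks of variable 1: 5, 1, 3, 4, 2
Ranks of variable 2: 1, 2, 4, 5, 3
d = r₁ − r₂: 4, -1, -1, -1, -1
d²: 16, 1, 1, 1, 1; Σd² = 20
ρ = 1 − 6·20/(5·24) = 1 − 120/120 = 0.000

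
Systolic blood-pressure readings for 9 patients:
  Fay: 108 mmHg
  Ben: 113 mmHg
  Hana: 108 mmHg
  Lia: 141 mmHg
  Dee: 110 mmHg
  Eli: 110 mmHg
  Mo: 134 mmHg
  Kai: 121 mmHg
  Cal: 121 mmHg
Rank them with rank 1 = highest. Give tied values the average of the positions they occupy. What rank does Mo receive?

2

Sorted (descending): 141, 134, 121, 121, 113, 110, 110, 108, 108
The 2 values of 121 occupy positions 3–4 → average rank (3+4)/2 = 3.5.
The 2 values of 110 occupy positions 6–7 → average rank (6+7)/2 = 6.5.
The 2 values of 108 occupy positions 8–9 → average rank (8+9)/2 = 8.5.
Mo has value 134 mmHg → rank 2.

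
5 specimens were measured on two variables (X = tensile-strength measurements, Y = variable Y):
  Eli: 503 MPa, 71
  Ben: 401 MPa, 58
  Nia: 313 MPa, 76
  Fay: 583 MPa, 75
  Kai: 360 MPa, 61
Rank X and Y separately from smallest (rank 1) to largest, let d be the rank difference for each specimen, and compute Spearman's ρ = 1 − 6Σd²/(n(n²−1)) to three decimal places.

Ranks of variable 1: 4, 3, 1, 5, 2
Ranks of variable 2: 3, 1, 5, 4, 2
d = r₁ − r₂: 1, 2, -4, 1, 0
d²: 1, 4, 16, 1, 0; Σd² = 22
ρ = 1 − 6·22/(5·24) = 1 − 132/120 = -0.100

-0.100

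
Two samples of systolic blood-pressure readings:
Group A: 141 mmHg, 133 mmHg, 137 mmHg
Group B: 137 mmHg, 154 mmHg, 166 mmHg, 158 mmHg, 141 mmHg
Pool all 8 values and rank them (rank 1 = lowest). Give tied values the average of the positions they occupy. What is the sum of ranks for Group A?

8

Sorted (ascending): 133, 137, 137, 141, 141, 154, 158, 166
The 2 values of 137 occupy positions 2–3 → average rank (2+3)/2 = 2.5.
The 2 values of 141 occupy positions 4–5 → average rank (4+5)/2 = 4.5.
Group A values → pooled ranks: 141→4.5, 133→1, 137→2.5
Rank sum = 4.5 + 1 + 2.5 = 8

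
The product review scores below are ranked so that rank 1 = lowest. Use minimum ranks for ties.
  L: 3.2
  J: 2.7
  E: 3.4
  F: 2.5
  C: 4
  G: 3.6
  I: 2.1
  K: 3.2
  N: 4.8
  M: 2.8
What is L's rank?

5

Sorted (ascending): 2.1, 2.5, 2.7, 2.8, 3.2, 3.2, 3.4, 3.6, 4, 4.8
The 2 values of 3.2 occupy positions 5–6 → each gets rank 5.
L has value 3.2 → rank 5.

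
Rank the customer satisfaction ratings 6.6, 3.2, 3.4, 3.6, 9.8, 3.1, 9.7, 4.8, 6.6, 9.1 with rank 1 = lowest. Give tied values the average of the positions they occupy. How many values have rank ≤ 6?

5

Sorted (ascending): 3.1, 3.2, 3.4, 3.6, 4.8, 6.6, 6.6, 9.1, 9.7, 9.8
The 2 values of 6.6 occupy positions 6–7 → average rank (6+7)/2 = 6.5.
Ranks ≤ 6: {1, 2, 3, 4, 5} → 5 values.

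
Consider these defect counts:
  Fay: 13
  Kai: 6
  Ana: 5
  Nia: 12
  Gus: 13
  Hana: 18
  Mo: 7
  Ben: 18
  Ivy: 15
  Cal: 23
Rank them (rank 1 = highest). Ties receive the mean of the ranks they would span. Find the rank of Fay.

Sorted (descending): 23, 18, 18, 15, 13, 13, 12, 7, 6, 5
The 2 values of 18 occupy positions 2–3 → average rank (2+3)/2 = 2.5.
The 2 values of 13 occupy positions 5–6 → average rank (5+6)/2 = 5.5.
Fay has value 13 → rank 5.5.

5.5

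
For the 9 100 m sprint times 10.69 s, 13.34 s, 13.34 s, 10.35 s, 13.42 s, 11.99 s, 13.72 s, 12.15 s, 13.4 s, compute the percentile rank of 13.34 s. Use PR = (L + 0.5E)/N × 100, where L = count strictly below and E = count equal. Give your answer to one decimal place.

55.6

N = 9.
Strictly below 13.34: 4. Equal to 13.34: 2.
PR = (4 + 0.5·2)/9 × 100 = 55.6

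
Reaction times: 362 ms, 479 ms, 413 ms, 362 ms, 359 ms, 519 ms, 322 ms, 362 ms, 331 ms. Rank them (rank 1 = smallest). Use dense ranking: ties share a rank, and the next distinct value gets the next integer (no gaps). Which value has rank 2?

Sorted (ascending): 322, 331, 359, 362, 362, 362, 413, 479, 519
The 3 values of 362 share dense rank 4.
Remaining distinct values take the next consecutive integers.
Rank 2 → value 331.

331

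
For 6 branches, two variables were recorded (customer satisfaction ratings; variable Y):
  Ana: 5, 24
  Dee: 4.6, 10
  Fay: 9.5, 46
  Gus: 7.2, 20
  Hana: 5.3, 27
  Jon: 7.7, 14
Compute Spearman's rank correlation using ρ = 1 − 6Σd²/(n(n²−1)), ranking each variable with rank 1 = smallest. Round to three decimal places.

Ranks of variable 1: 2, 1, 6, 4, 3, 5
Ranks of variable 2: 4, 1, 6, 3, 5, 2
d = r₁ − r₂: -2, 0, 0, 1, -2, 3
d²: 4, 0, 0, 1, 4, 9; Σd² = 18
ρ = 1 − 6·18/(6·35) = 1 − 108/210 = 0.486

0.486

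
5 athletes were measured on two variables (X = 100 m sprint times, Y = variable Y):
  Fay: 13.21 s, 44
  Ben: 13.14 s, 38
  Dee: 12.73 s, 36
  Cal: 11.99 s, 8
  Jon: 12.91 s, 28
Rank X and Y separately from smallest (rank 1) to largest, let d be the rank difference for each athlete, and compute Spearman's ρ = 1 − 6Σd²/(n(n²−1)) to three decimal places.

Ranks of variable 1: 5, 4, 2, 1, 3
Ranks of variable 2: 5, 4, 3, 1, 2
d = r₁ − r₂: 0, 0, -1, 0, 1
d²: 0, 0, 1, 0, 1; Σd² = 2
ρ = 1 − 6·2/(5·24) = 1 − 12/120 = 0.900

0.900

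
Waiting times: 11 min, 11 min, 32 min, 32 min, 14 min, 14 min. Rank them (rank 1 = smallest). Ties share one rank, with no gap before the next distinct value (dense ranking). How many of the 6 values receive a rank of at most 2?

Sorted (ascending): 11, 11, 14, 14, 32, 32
The 2 values of 11 share dense rank 1.
The 2 values of 14 share dense rank 2.
The 2 values of 32 share dense rank 3.
Ranks ≤ 2: {1, 1, 2, 2} → 4 values.

4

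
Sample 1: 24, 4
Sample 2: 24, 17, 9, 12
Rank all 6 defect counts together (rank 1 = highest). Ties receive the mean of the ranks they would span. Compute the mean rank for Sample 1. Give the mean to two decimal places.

Sorted (descending): 24, 24, 17, 12, 9, 4
The 2 values of 24 occupy positions 1–2 → average rank (1+2)/2 = 1.5.
Sample 1 values → pooled ranks: 24→1.5, 4→6
Mean rank = (1.5 + 6) / 2 = 3.75

3.75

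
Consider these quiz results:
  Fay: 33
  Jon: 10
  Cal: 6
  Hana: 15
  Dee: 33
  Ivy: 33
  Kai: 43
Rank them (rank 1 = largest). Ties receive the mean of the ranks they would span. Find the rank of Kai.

1

Sorted (descending): 43, 33, 33, 33, 15, 10, 6
The 3 values of 33 occupy positions 2–4 → average rank 3.
Kai has value 43 → rank 1.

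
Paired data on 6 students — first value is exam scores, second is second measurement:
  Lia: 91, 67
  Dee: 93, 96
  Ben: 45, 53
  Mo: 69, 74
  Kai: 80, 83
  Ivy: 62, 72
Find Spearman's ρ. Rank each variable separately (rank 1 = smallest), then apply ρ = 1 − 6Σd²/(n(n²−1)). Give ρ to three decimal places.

0.657

Ranks of variable 1: 5, 6, 1, 3, 4, 2
Ranks of variable 2: 2, 6, 1, 4, 5, 3
d = r₁ − r₂: 3, 0, 0, -1, -1, -1
d²: 9, 0, 0, 1, 1, 1; Σd² = 12
ρ = 1 − 6·12/(6·35) = 1 − 72/210 = 0.657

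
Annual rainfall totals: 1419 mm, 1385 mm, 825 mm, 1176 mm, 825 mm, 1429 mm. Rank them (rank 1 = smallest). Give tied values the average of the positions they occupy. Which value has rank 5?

1419

Sorted (ascending): 825, 825, 1176, 1385, 1419, 1429
The 2 values of 825 occupy positions 1–2 → average rank (1+2)/2 = 1.5.
Rank 5 → value 1419.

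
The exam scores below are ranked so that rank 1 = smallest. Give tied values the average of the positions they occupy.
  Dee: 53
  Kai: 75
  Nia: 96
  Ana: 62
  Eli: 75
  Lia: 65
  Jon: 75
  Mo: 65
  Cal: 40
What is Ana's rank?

Sorted (ascending): 40, 53, 62, 65, 65, 75, 75, 75, 96
The 2 values of 65 occupy positions 4–5 → average rank (4+5)/2 = 4.5.
The 3 values of 75 occupy positions 6–8 → average rank 7.
Ana has value 62 → rank 3.

3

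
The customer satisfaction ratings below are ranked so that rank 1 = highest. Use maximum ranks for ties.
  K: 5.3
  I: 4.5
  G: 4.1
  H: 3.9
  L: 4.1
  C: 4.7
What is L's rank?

Sorted (descending): 5.3, 4.7, 4.5, 4.1, 4.1, 3.9
The 2 values of 4.1 occupy positions 4–5 → each gets rank 5.
L has value 4.1 → rank 5.

5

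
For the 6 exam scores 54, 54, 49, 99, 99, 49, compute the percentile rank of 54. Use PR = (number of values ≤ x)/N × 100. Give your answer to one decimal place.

N = 6.
Strictly below 54: 2. Equal to 54: 2.
PR = 4/6 × 100 = 66.7

66.7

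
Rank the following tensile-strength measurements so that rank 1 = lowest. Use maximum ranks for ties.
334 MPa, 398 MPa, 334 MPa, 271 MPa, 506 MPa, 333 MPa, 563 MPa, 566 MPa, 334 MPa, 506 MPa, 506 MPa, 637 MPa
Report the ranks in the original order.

Sorted (ascending): 271, 333, 334, 334, 334, 398, 506, 506, 506, 563, 566, 637
The 3 values of 334 occupy positions 3–5 → each gets rank 5.
The 3 values of 506 occupy positions 7–9 → each gets rank 9.

5, 6, 5, 1, 9, 2, 10, 11, 5, 9, 9, 12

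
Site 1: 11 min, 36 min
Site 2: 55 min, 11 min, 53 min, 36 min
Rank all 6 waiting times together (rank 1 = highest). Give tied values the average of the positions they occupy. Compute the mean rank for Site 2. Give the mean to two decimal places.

Sorted (descending): 55, 53, 36, 36, 11, 11
The 2 values of 36 occupy positions 3–4 → average rank (3+4)/2 = 3.5.
The 2 values of 11 occupy positions 5–6 → average rank (5+6)/2 = 5.5.
Site 2 values → pooled ranks: 55→1, 11→5.5, 53→2, 36→3.5
Mean rank = (1 + 5.5 + 2 + 3.5) / 4 = 3.00

3.00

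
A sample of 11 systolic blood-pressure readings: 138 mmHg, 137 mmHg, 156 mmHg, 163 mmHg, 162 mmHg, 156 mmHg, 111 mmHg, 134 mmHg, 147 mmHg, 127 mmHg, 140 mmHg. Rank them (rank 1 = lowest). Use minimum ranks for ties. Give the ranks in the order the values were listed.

5, 4, 8, 11, 10, 8, 1, 3, 7, 2, 6

Sorted (ascending): 111, 127, 134, 137, 138, 140, 147, 156, 156, 162, 163
The 2 values of 156 occupy positions 8–9 → each gets rank 8.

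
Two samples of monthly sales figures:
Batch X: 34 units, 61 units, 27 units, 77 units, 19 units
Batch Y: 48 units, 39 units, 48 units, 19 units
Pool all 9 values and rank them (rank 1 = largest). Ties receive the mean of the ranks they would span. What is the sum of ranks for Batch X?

Sorted (descending): 77, 61, 48, 48, 39, 34, 27, 19, 19
The 2 values of 48 occupy positions 3–4 → average rank (3+4)/2 = 3.5.
The 2 values of 19 occupy positions 8–9 → average rank (8+9)/2 = 8.5.
Batch X values → pooled ranks: 34→6, 61→2, 27→7, 77→1, 19→8.5
Rank sum = 6 + 2 + 7 + 1 + 8.5 = 24.5

24.5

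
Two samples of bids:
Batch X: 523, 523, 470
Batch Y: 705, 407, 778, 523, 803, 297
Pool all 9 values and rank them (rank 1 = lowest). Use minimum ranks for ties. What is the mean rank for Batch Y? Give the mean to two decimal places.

5.17

Sorted (ascending): 297, 407, 470, 523, 523, 523, 705, 778, 803
The 3 values of 523 occupy positions 4–6 → each gets rank 4.
Batch Y values → pooled ranks: 705→7, 407→2, 778→8, 523→4, 803→9, 297→1
Mean rank = (7 + 2 + 8 + 4 + 9 + 1) / 6 = 5.17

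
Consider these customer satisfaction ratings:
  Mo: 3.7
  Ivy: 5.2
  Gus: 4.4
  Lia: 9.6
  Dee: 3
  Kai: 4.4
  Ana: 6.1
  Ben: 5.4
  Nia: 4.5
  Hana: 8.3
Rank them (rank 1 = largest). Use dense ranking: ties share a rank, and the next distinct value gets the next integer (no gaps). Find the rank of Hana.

Sorted (descending): 9.6, 8.3, 6.1, 5.4, 5.2, 4.5, 4.4, 4.4, 3.7, 3
The 2 values of 4.4 share dense rank 7.
Remaining distinct values take the next consecutive integers.
Hana has value 8.3 → rank 2.

2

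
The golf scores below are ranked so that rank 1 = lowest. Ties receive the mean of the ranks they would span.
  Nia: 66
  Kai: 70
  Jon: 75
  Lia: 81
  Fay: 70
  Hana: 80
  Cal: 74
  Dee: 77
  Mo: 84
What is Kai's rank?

2.5

Sorted (ascending): 66, 70, 70, 74, 75, 77, 80, 81, 84
The 2 values of 70 occupy positions 2–3 → average rank (2+3)/2 = 2.5.
Kai has value 70 → rank 2.5.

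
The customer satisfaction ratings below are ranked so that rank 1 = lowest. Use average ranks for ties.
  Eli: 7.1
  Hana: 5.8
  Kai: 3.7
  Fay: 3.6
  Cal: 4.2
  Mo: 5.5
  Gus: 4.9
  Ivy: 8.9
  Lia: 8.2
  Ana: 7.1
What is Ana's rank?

Sorted (ascending): 3.6, 3.7, 4.2, 4.9, 5.5, 5.8, 7.1, 7.1, 8.2, 8.9
The 2 values of 7.1 occupy positions 7–8 → average rank (7+8)/2 = 7.5.
Ana has value 7.1 → rank 7.5.

7.5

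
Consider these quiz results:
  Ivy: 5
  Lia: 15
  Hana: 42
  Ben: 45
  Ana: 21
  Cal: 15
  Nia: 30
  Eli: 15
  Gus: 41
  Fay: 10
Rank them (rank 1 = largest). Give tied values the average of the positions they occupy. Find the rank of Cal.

7

Sorted (descending): 45, 42, 41, 30, 21, 15, 15, 15, 10, 5
The 3 values of 15 occupy positions 6–8 → average rank 7.
Cal has value 15 → rank 7.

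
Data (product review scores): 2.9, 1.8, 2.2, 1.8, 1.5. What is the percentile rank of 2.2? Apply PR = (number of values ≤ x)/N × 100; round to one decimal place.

N = 5.
Strictly below 2.2: 3. Equal to 2.2: 1.
PR = 4/5 × 100 = 80.0

80.0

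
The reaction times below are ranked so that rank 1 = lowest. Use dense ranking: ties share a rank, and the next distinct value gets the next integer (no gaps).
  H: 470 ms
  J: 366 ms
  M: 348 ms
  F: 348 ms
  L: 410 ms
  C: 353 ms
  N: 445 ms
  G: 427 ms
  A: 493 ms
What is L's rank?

Sorted (ascending): 348, 348, 353, 366, 410, 427, 445, 470, 493
The 2 values of 348 share dense rank 1.
Remaining distinct values take the next consecutive integers.
L has value 410 ms → rank 4.

4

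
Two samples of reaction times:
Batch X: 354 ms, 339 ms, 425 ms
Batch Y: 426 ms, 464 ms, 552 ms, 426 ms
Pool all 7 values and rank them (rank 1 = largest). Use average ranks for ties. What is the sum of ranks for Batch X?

Sorted (descending): 552, 464, 426, 426, 425, 354, 339
The 2 values of 426 occupy positions 3–4 → average rank (3+4)/2 = 3.5.
Batch X values → pooled ranks: 354→6, 339→7, 425→5
Rank sum = 6 + 7 + 5 = 18

18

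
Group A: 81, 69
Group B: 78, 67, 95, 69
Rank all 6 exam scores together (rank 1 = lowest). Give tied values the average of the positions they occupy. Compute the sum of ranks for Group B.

Sorted (ascending): 67, 69, 69, 78, 81, 95
The 2 values of 69 occupy positions 2–3 → average rank (2+3)/2 = 2.5.
Group B values → pooled ranks: 78→4, 67→1, 95→6, 69→2.5
Rank sum = 4 + 1 + 6 + 2.5 = 13.5

13.5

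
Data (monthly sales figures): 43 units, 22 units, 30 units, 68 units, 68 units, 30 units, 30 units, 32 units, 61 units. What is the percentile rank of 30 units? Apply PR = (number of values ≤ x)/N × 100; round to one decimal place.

44.4

N = 9.
Strictly below 30: 1. Equal to 30: 3.
PR = 4/9 × 100 = 44.4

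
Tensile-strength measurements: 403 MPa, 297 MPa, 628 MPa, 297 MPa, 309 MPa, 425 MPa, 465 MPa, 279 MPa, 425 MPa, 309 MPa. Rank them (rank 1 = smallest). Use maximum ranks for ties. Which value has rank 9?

465

Sorted (ascending): 279, 297, 297, 309, 309, 403, 425, 425, 465, 628
The 2 values of 297 occupy positions 2–3 → each gets rank 3.
The 2 values of 309 occupy positions 4–5 → each gets rank 5.
The 2 values of 425 occupy positions 7–8 → each gets rank 8.
Rank 9 → value 465.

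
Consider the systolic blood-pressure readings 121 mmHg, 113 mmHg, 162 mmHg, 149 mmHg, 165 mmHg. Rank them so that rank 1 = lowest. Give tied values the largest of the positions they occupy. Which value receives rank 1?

Sorted (ascending): 113, 121, 149, 162, 165
No ties — each value takes its position as its rank.
Rank 1 → value 113.

113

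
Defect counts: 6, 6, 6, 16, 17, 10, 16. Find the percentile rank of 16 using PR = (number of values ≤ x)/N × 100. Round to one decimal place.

N = 7.
Strictly below 16: 4. Equal to 16: 2.
PR = 6/7 × 100 = 85.7

85.7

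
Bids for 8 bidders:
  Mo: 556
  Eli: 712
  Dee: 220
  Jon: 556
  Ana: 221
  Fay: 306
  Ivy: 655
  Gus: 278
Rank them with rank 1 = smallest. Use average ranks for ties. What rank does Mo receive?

Sorted (ascending): 220, 221, 278, 306, 556, 556, 655, 712
The 2 values of 556 occupy positions 5–6 → average rank (5+6)/2 = 5.5.
Mo has value 556 → rank 5.5.

5.5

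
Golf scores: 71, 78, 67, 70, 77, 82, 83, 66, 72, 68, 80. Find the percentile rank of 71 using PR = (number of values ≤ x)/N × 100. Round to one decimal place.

N = 11.
Strictly below 71: 4. Equal to 71: 1.
PR = 5/11 × 100 = 45.5

45.5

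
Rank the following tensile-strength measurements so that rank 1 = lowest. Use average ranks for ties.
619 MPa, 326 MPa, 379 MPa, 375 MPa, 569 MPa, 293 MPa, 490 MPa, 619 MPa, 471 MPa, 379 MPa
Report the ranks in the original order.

9.5, 2, 4.5, 3, 8, 1, 7, 9.5, 6, 4.5

Sorted (ascending): 293, 326, 375, 379, 379, 471, 490, 569, 619, 619
The 2 values of 379 occupy positions 4–5 → average rank (4+5)/2 = 4.5.
The 2 values of 619 occupy positions 9–10 → average rank (9+10)/2 = 9.5.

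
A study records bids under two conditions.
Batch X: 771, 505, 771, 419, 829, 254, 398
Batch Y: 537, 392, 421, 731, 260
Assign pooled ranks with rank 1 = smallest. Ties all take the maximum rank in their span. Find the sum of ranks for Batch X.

Sorted (ascending): 254, 260, 392, 398, 419, 421, 505, 537, 731, 771, 771, 829
The 2 values of 771 occupy positions 10–11 → each gets rank 11.
Batch X values → pooled ranks: 771→11, 505→7, 771→11, 419→5, 829→12, 254→1, 398→4
Rank sum = 11 + 7 + 11 + 5 + 12 + 1 + 4 = 51

51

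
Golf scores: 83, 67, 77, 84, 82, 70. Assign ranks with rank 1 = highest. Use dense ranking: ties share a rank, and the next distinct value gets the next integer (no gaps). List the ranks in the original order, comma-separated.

Sorted (descending): 84, 83, 82, 77, 70, 67
No ties — each value takes its position as its rank.

2, 6, 4, 1, 3, 5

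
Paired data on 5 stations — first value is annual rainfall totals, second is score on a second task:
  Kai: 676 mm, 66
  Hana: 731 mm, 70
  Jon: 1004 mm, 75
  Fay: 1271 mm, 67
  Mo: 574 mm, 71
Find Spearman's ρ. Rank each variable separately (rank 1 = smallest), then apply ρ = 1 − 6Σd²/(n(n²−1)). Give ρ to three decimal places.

Ranks of variable 1: 2, 3, 4, 5, 1
Ranks of variable 2: 1, 3, 5, 2, 4
d = r₁ − r₂: 1, 0, -1, 3, -3
d²: 1, 0, 1, 9, 9; Σd² = 20
ρ = 1 − 6·20/(5·24) = 1 − 120/120 = 0.000

0.000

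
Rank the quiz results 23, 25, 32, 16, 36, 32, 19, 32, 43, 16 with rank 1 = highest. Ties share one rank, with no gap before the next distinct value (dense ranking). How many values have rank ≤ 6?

Sorted (descending): 43, 36, 32, 32, 32, 25, 23, 19, 16, 16
The 3 values of 32 share dense rank 3.
The 2 values of 16 share dense rank 7.
Remaining distinct values take the next consecutive integers.
Ranks ≤ 6: {1, 2, 3, 3, 3, 4, 5, 6} → 8 values.

8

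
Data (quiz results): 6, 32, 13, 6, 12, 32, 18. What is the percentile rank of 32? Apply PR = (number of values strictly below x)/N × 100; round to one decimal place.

N = 7.
Strictly below 32: 5. Equal to 32: 2.
PR = 5/7 × 100 = 71.4

71.4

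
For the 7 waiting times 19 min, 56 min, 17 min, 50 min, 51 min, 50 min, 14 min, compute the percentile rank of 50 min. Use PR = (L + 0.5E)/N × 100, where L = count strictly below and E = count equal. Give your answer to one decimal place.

N = 7.
Strictly below 50: 3. Equal to 50: 2.
PR = (3 + 0.5·2)/7 × 100 = 57.1

57.1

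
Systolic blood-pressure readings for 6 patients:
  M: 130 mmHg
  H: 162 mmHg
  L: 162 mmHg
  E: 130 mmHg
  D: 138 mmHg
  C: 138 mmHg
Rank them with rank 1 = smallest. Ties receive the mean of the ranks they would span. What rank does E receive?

Sorted (ascending): 130, 130, 138, 138, 162, 162
The 2 values of 130 occupy positions 1–2 → average rank (1+2)/2 = 1.5.
The 2 values of 138 occupy positions 3–4 → average rank (3+4)/2 = 3.5.
The 2 values of 162 occupy positions 5–6 → average rank (5+6)/2 = 5.5.
E has value 130 mmHg → rank 1.5.

1.5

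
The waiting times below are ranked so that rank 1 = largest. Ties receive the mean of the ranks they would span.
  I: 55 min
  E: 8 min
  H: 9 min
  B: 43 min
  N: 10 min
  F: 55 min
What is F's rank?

Sorted (descending): 55, 55, 43, 10, 9, 8
The 2 values of 55 occupy positions 1–2 → average rank (1+2)/2 = 1.5.
F has value 55 min → rank 1.5.

1.5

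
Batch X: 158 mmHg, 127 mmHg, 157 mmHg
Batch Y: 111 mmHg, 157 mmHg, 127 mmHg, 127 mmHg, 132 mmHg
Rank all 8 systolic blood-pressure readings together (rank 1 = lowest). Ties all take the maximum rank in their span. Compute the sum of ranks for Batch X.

19

Sorted (ascending): 111, 127, 127, 127, 132, 157, 157, 158
The 3 values of 127 occupy positions 2–4 → each gets rank 4.
The 2 values of 157 occupy positions 6–7 → each gets rank 7.
Batch X values → pooled ranks: 158→8, 127→4, 157→7
Rank sum = 8 + 4 + 7 = 19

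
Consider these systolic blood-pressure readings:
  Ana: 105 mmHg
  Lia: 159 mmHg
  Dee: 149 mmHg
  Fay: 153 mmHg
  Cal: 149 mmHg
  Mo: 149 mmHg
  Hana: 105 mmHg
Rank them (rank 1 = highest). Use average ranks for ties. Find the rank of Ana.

6.5

Sorted (descending): 159, 153, 149, 149, 149, 105, 105
The 3 values of 149 occupy positions 3–5 → average rank 4.
The 2 values of 105 occupy positions 6–7 → average rank (6+7)/2 = 6.5.
Ana has value 105 mmHg → rank 6.5.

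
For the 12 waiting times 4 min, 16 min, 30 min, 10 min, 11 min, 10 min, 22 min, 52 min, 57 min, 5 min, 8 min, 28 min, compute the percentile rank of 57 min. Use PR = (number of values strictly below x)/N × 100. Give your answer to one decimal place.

N = 12.
Strictly below 57: 11. Equal to 57: 1.
PR = 11/12 × 100 = 91.7

91.7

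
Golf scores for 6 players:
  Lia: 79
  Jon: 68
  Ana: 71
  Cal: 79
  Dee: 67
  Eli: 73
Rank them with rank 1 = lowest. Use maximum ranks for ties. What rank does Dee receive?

Sorted (ascending): 67, 68, 71, 73, 79, 79
The 2 values of 79 occupy positions 5–6 → each gets rank 6.
Dee has value 67 → rank 1.

1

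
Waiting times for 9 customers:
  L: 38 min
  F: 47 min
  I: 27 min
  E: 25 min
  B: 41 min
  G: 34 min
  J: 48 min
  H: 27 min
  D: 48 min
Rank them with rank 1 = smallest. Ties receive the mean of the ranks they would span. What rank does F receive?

Sorted (ascending): 25, 27, 27, 34, 38, 41, 47, 48, 48
The 2 values of 27 occupy positions 2–3 → average rank (2+3)/2 = 2.5.
The 2 values of 48 occupy positions 8–9 → average rank (8+9)/2 = 8.5.
F has value 47 min → rank 7.

7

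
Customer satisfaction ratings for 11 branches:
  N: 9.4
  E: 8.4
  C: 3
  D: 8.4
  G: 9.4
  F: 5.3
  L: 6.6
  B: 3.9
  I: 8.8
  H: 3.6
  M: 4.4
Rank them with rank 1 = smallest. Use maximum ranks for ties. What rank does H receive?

2

Sorted (ascending): 3, 3.6, 3.9, 4.4, 5.3, 6.6, 8.4, 8.4, 8.8, 9.4, 9.4
The 2 values of 8.4 occupy positions 7–8 → each gets rank 8.
The 2 values of 9.4 occupy positions 10–11 → each gets rank 11.
H has value 3.6 → rank 2.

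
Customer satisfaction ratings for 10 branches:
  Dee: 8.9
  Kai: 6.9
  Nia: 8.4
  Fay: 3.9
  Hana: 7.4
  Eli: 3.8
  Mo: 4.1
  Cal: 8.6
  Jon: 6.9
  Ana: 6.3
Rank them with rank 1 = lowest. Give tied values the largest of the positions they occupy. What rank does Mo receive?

Sorted (ascending): 3.8, 3.9, 4.1, 6.3, 6.9, 6.9, 7.4, 8.4, 8.6, 8.9
The 2 values of 6.9 occupy positions 5–6 → each gets rank 6.
Mo has value 4.1 → rank 3.

3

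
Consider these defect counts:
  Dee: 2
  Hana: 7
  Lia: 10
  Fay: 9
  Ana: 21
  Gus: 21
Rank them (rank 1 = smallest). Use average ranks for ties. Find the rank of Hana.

Sorted (ascending): 2, 7, 9, 10, 21, 21
The 2 values of 21 occupy positions 5–6 → average rank (5+6)/2 = 5.5.
Hana has value 7 → rank 2.

2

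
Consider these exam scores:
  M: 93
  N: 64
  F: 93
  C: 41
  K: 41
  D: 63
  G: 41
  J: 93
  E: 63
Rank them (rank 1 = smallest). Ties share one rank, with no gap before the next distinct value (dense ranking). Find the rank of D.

2

Sorted (ascending): 41, 41, 41, 63, 63, 64, 93, 93, 93
The 3 values of 41 share dense rank 1.
The 2 values of 63 share dense rank 2.
The 3 values of 93 share dense rank 4.
Remaining distinct values take the next consecutive integers.
D has value 63 → rank 2.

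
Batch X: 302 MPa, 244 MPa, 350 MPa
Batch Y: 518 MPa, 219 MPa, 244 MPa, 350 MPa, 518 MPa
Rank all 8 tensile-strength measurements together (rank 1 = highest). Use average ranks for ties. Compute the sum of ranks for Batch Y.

21

Sorted (descending): 518, 518, 350, 350, 302, 244, 244, 219
The 2 values of 518 occupy positions 1–2 → average rank (1+2)/2 = 1.5.
The 2 values of 350 occupy positions 3–4 → average rank (3+4)/2 = 3.5.
The 2 values of 244 occupy positions 6–7 → average rank (6+7)/2 = 6.5.
Batch Y values → pooled ranks: 518→1.5, 219→8, 244→6.5, 350→3.5, 518→1.5
Rank sum = 1.5 + 8 + 6.5 + 3.5 + 1.5 = 21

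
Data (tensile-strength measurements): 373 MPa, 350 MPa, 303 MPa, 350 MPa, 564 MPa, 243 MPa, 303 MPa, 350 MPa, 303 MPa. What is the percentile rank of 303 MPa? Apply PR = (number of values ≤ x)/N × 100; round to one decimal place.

44.4

N = 9.
Strictly below 303: 1. Equal to 303: 3.
PR = 4/9 × 100 = 44.4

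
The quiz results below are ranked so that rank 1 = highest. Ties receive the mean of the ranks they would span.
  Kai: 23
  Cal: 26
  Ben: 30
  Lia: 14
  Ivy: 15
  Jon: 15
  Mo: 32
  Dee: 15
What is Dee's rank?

6

Sorted (descending): 32, 30, 26, 23, 15, 15, 15, 14
The 3 values of 15 occupy positions 5–7 → average rank 6.
Dee has value 15 → rank 6.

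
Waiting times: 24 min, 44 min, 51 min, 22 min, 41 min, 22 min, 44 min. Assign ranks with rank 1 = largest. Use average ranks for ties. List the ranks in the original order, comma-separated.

5, 2.5, 1, 6.5, 4, 6.5, 2.5

Sorted (descending): 51, 44, 44, 41, 24, 22, 22
The 2 values of 44 occupy positions 2–3 → average rank (2+3)/2 = 2.5.
The 2 values of 22 occupy positions 6–7 → average rank (6+7)/2 = 6.5.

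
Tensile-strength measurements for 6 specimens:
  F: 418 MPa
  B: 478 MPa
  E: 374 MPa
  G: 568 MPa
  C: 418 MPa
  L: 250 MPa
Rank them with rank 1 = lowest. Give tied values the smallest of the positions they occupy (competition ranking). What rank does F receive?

3

Sorted (ascending): 250, 374, 418, 418, 478, 568
The 2 values of 418 occupy positions 3–4 → each gets rank 3.
F has value 418 MPa → rank 3.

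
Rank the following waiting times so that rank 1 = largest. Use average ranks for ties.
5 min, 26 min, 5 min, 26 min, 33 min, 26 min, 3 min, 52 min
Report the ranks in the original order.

6.5, 4, 6.5, 4, 2, 4, 8, 1

Sorted (descending): 52, 33, 26, 26, 26, 5, 5, 3
The 3 values of 26 occupy positions 3–5 → average rank 4.
The 2 values of 5 occupy positions 6–7 → average rank (6+7)/2 = 6.5.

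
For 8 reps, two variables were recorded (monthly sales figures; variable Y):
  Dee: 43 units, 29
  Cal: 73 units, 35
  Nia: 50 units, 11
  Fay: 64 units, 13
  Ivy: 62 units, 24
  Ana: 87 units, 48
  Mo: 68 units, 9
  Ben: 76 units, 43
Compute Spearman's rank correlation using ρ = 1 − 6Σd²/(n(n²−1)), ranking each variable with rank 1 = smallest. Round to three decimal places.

0.595

Ranks of variable 1: 1, 6, 2, 4, 3, 8, 5, 7
Ranks of variable 2: 5, 6, 2, 3, 4, 8, 1, 7
d = r₁ − r₂: -4, 0, 0, 1, -1, 0, 4, 0
d²: 16, 0, 0, 1, 1, 0, 16, 0; Σd² = 34
ρ = 1 − 6·34/(8·63) = 1 − 204/504 = 0.595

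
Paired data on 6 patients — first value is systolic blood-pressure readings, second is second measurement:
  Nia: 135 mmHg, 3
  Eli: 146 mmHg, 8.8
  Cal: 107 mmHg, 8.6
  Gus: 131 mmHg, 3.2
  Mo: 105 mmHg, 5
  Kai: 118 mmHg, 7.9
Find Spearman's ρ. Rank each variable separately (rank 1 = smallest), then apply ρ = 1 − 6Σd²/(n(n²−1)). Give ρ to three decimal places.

Ranks of variable 1: 5, 6, 2, 4, 1, 3
Ranks of variable 2: 1, 6, 5, 2, 3, 4
d = r₁ − r₂: 4, 0, -3, 2, -2, -1
d²: 16, 0, 9, 4, 4, 1; Σd² = 34
ρ = 1 − 6·34/(6·35) = 1 − 204/210 = 0.029

0.029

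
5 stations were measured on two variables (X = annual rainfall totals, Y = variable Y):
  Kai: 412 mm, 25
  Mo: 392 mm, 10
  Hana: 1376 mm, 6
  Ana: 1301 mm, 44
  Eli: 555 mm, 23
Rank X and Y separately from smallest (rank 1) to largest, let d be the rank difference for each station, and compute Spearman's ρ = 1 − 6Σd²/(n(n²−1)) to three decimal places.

Ranks of variable 1: 2, 1, 5, 4, 3
Ranks of variable 2: 4, 2, 1, 5, 3
d = r₁ − r₂: -2, -1, 4, -1, 0
d²: 4, 1, 16, 1, 0; Σd² = 22
ρ = 1 − 6·22/(5·24) = 1 − 132/120 = -0.100

-0.100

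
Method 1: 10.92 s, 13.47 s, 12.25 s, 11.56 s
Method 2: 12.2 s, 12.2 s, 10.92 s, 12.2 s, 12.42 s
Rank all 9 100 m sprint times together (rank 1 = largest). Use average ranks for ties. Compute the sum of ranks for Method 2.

25.5

Sorted (descending): 13.47, 12.42, 12.25, 12.2, 12.2, 12.2, 11.56, 10.92, 10.92
The 3 values of 12.2 occupy positions 4–6 → average rank 5.
The 2 values of 10.92 occupy positions 8–9 → average rank (8+9)/2 = 8.5.
Method 2 values → pooled ranks: 12.2→5, 12.2→5, 10.92→8.5, 12.2→5, 12.42→2
Rank sum = 5 + 5 + 8.5 + 5 + 2 = 25.5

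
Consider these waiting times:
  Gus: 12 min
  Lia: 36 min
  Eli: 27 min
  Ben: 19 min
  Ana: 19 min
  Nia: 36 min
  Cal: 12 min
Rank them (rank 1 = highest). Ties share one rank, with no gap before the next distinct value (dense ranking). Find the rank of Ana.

Sorted (descending): 36, 36, 27, 19, 19, 12, 12
The 2 values of 36 share dense rank 1.
The 2 values of 19 share dense rank 3.
The 2 values of 12 share dense rank 4.
Remaining distinct values take the next consecutive integers.
Ana has value 19 min → rank 3.

3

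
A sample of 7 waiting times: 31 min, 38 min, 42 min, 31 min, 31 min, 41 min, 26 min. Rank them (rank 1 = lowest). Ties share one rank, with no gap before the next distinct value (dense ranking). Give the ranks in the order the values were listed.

Sorted (ascending): 26, 31, 31, 31, 38, 41, 42
The 3 values of 31 share dense rank 2.
Remaining distinct values take the next consecutive integers.

2, 3, 5, 2, 2, 4, 1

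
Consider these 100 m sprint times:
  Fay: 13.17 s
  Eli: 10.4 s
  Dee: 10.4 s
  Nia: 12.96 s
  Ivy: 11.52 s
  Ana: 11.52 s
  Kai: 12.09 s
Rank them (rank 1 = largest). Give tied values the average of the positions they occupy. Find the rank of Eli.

Sorted (descending): 13.17, 12.96, 12.09, 11.52, 11.52, 10.4, 10.4
The 2 values of 11.52 occupy positions 4–5 → average rank (4+5)/2 = 4.5.
The 2 values of 10.4 occupy positions 6–7 → average rank (6+7)/2 = 6.5.
Eli has value 10.4 s → rank 6.5.

6.5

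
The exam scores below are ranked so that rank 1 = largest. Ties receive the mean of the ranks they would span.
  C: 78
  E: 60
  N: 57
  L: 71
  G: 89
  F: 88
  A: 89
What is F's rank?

Sorted (descending): 89, 89, 88, 78, 71, 60, 57
The 2 values of 89 occupy positions 1–2 → average rank (1+2)/2 = 1.5.
F has value 88 → rank 3.

3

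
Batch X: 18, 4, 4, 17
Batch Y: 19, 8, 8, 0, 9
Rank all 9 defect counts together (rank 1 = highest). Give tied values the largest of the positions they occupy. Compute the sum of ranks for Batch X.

21

Sorted (descending): 19, 18, 17, 9, 8, 8, 4, 4, 0
The 2 values of 8 occupy positions 5–6 → each gets rank 6.
The 2 values of 4 occupy positions 7–8 → each gets rank 8.
Batch X values → pooled ranks: 18→2, 4→8, 4→8, 17→3
Rank sum = 2 + 8 + 8 + 3 = 21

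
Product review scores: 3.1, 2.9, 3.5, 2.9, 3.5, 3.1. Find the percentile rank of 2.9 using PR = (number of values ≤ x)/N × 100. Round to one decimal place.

33.3

N = 6.
Strictly below 2.9: 0. Equal to 2.9: 2.
PR = 2/6 × 100 = 33.3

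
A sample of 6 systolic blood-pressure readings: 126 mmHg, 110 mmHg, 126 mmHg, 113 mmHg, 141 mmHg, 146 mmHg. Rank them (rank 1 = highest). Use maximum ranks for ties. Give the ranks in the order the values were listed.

Sorted (descending): 146, 141, 126, 126, 113, 110
The 2 values of 126 occupy positions 3–4 → each gets rank 4.

4, 6, 4, 5, 2, 1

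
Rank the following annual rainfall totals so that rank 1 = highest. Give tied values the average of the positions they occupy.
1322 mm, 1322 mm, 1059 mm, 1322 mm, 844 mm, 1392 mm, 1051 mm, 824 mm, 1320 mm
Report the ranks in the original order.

3, 3, 6, 3, 8, 1, 7, 9, 5

Sorted (descending): 1392, 1322, 1322, 1322, 1320, 1059, 1051, 844, 824
The 3 values of 1322 occupy positions 2–4 → average rank 3.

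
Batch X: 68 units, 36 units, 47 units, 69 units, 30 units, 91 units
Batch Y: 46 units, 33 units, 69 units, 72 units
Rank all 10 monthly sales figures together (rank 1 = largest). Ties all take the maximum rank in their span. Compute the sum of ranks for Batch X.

34

Sorted (descending): 91, 72, 69, 69, 68, 47, 46, 36, 33, 30
The 2 values of 69 occupy positions 3–4 → each gets rank 4.
Batch X values → pooled ranks: 68→5, 36→8, 47→6, 69→4, 30→10, 91→1
Rank sum = 5 + 8 + 6 + 4 + 10 + 1 = 34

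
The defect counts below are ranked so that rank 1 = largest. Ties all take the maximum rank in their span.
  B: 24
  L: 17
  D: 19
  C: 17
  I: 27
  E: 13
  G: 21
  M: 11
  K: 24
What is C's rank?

Sorted (descending): 27, 24, 24, 21, 19, 17, 17, 13, 11
The 2 values of 24 occupy positions 2–3 → each gets rank 3.
The 2 values of 17 occupy positions 6–7 → each gets rank 7.
C has value 17 → rank 7.

7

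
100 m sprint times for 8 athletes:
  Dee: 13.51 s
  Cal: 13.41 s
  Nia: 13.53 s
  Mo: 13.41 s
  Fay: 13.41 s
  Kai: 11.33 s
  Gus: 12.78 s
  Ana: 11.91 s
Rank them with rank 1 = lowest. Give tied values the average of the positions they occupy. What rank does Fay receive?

5

Sorted (ascending): 11.33, 11.91, 12.78, 13.41, 13.41, 13.41, 13.51, 13.53
The 3 values of 13.41 occupy positions 4–6 → average rank 5.
Fay has value 13.41 s → rank 5.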